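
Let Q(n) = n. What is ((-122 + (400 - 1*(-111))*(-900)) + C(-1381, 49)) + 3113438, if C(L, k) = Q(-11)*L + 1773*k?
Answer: 2755484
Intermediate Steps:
C(L, k) = -11*L + 1773*k
((-122 + (400 - 1*(-111))*(-900)) + C(-1381, 49)) + 3113438 = ((-122 + (400 - 1*(-111))*(-900)) + (-11*(-1381) + 1773*49)) + 3113438 = ((-122 + (400 + 111)*(-900)) + (15191 + 86877)) + 3113438 = ((-122 + 511*(-900)) + 102068) + 3113438 = ((-122 - 459900) + 102068) + 3113438 = (-460022 + 102068) + 3113438 = -357954 + 3113438 = 2755484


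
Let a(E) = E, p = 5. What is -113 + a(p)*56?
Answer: 167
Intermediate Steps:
-113 + a(p)*56 = -113 + 5*56 = -113 + 280 = 167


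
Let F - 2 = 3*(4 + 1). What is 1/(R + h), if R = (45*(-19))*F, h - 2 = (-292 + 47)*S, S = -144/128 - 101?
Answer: 8/83901 ≈ 9.5350e-5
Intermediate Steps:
S = -817/8 (S = -144*1/128 - 101 = -9/8 - 101 = -817/8 ≈ -102.13)
F = 17 (F = 2 + 3*(4 + 1) = 2 + 3*5 = 2 + 15 = 17)
h = 200181/8 (h = 2 + (-292 + 47)*(-817/8) = 2 - 245*(-817/8) = 2 + 200165/8 = 200181/8 ≈ 25023.)
R = -14535 (R = (45*(-19))*17 = -855*17 = -14535)
1/(R + h) = 1/(-14535 + 200181/8) = 1/(83901/8) = 8/83901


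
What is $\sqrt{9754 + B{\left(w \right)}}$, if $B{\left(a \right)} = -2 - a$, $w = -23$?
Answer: $5 \sqrt{391} \approx 98.869$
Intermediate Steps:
$\sqrt{9754 + B{\left(w \right)}} = \sqrt{9754 - -21} = \sqrt{9754 + \left(-2 + 23\right)} = \sqrt{9754 + 21} = \sqrt{9775} = 5 \sqrt{391}$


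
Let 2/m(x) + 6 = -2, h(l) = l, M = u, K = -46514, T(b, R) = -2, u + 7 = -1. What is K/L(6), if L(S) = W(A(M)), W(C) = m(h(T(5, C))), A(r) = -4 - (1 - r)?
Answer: 186056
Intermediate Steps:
u = -8 (u = -7 - 1 = -8)
M = -8
A(r) = -5 + r (A(r) = -4 + (-1 + r) = -5 + r)
m(x) = -¼ (m(x) = 2/(-6 - 2) = 2/(-8) = 2*(-⅛) = -¼)
W(C) = -¼
L(S) = -¼
K/L(6) = -46514/(-¼) = -46514*(-4) = 186056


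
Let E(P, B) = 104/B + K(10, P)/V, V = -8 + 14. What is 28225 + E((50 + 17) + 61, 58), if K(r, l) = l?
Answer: 2457587/87 ≈ 28248.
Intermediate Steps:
V = 6
E(P, B) = 104/B + P/6
28225 + E((50 + 17) + 61, 58) = 28225 + (104/58 + ((50 + 17) + 61)/6) = 28225 + (104*(1/58) + (67 + 61)/6) = 28225 + (52/29 + (⅙)*128) = 28225 + (52/29 + 64/3) = 28225 + 2012/87 = 2457587/87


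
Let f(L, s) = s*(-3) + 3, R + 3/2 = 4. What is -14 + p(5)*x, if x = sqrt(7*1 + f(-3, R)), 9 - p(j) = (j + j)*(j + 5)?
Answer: -14 - 91*sqrt(10)/2 ≈ -157.88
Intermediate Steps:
R = 5/2 (R = -3/2 + 4 = 5/2 ≈ 2.5000)
f(L, s) = 3 - 3*s (f(L, s) = -3*s + 3 = 3 - 3*s)
p(j) = 9 - 2*j*(5 + j) (p(j) = 9 - (j + j)*(j + 5) = 9 - 2*j*(5 + j))
x = sqrt(10)/2 (x = sqrt(7*1 + (3 - 3*5/2)) = sqrt(7 + (3 - 15/2)) = sqrt(7 - 9/2) = sqrt(5/2) = sqrt(10)/2 ≈ 1.5811)
-14 + p(5)*x = -14 + (9 - 10*5 - 2*5**2)*(sqrt(10)/2) = -14 + (9 - 50 - 2*25)*(sqrt(10)/2) = -14 + (9 - 50 - 50)*(sqrt(10)/2) = -14 - 91*sqrt(10)/2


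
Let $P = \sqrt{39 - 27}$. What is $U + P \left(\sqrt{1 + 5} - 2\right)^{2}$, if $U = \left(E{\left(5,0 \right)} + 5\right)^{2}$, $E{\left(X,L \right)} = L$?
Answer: $25 - 24 \sqrt{2} + 20 \sqrt{3} \approx 25.7$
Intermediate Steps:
$P = 2 \sqrt{3}$ ($P = \sqrt{12} = 2 \sqrt{3} \approx 3.4641$)
$U = 25$ ($U = \left(0 + 5\right)^{2} = 5^{2} = 25$)
$U + P \left(\sqrt{1 + 5} - 2\right)^{2} = 25 + 2 \sqrt{3} \left(\sqrt{1 + 5} - 2\right)^{2} = 25 + 2 \sqrt{3} \left(\sqrt{6} - 2\right)^{2} = 25 + 2 \sqrt{3} \left(-2 + \sqrt{6}\right)^{2}$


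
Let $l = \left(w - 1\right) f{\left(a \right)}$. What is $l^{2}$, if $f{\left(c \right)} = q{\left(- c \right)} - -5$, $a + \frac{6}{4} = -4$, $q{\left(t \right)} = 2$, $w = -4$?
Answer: $1225$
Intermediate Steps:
$a = - \frac{11}{2}$ ($a = - \frac{3}{2} - 4 = - \frac{11}{2} \approx -5.5$)
$f{\left(c \right)} = 7$ ($f{\left(c \right)} = 2 - -5 = 2 + 5 = 7$)
$l = -35$ ($l = \left(-4 - 1\right) 7 = \left(-5\right) 7 = -35$)
$l^{2} = \left(-35\right)^{2} = 1225$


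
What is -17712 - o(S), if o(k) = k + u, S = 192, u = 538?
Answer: -18442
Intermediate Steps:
o(k) = 538 + k (o(k) = k + 538 = 538 + k)
-17712 - o(S) = -17712 - (538 + 192) = -17712 - 1*730 = -17712 - 730 = -18442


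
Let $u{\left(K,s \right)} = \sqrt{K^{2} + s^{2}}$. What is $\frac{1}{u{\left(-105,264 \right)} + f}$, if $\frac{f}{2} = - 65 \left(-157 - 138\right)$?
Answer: $\frac{38350}{1470641779} - \frac{3 \sqrt{8969}}{1470641779} \approx 2.5884 \cdot 10^{-5}$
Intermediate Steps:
$f = 38350$ ($f = 2 \left(- 65 \left(-157 - 138\right)\right) = 2 \left(\left(-65\right) \left(-295\right)\right) = 2 \cdot 19175 = 38350$)
$\frac{1}{u{\left(-105,264 \right)} + f} = \frac{1}{\sqrt{\left(-105\right)^{2} + 264^{2}} + 38350} = \frac{1}{\sqrt{11025 + 69696} + 38350} = \frac{1}{\sqrt{80721} + 38350} = \frac{1}{3 \sqrt{8969} + 38350} = \frac{1}{38350 + 3 \sqrt{8969}}$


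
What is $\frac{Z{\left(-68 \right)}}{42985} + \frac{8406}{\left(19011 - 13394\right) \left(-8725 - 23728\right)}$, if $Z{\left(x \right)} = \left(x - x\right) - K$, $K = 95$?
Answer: $- \frac{3535747901}{1567134243097} \approx -0.0022562$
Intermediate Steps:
$Z{\left(x \right)} = -95$ ($Z{\left(x \right)} = \left(x - x\right) - 95 = 0 - 95 = -95$)
$\frac{Z{\left(-68 \right)}}{42985} + \frac{8406}{\left(19011 - 13394\right) \left(-8725 - 23728\right)} = - \frac{95}{42985} + \frac{8406}{\left(19011 - 13394\right) \left(-8725 - 23728\right)} = \left(-95\right) \frac{1}{42985} + \frac{8406}{5617 \left(-32453\right)} = - \frac{19}{8597} + \frac{8406}{-182288501} = - \frac{19}{8597} + 8406 \left(- \frac{1}{182288501}\right) = - \frac{19}{8597} - \frac{8406}{182288501} = - \frac{3535747901}{1567134243097}$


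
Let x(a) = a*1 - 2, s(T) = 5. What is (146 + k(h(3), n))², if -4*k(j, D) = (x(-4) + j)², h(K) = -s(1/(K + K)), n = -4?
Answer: 214369/16 ≈ 13398.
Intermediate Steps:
x(a) = -2 + a (x(a) = a - 2 = -2 + a)
h(K) = -5 (h(K) = -1*5 = -5)
k(j, D) = -(-6 + j)²/4 (k(j, D) = -((-2 - 4) + j)²/4 = -(-6 + j)²/4)
(146 + k(h(3), n))² = (146 - (-6 - 5)²/4)² = (146 - ¼*(-11)²)² = (146 - ¼*121)² = (146 - 121/4)² = (463/4)² = 214369/16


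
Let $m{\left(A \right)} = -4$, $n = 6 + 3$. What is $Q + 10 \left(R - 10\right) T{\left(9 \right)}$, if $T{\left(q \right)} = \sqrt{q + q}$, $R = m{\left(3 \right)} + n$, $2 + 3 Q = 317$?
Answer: $105 - 150 \sqrt{2} \approx -107.13$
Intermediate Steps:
$Q = 105$ ($Q = - \frac{2}{3} + \frac{1}{3} \cdot 317 = - \frac{2}{3} + \frac{317}{3} = 105$)
$n = 9$
$R = 5$ ($R = -4 + 9 = 5$)
$T{\left(q \right)} = \sqrt{2} \sqrt{q}$ ($T{\left(q \right)} = \sqrt{2 q} = \sqrt{2} \sqrt{q}$)
$Q + 10 \left(R - 10\right) T{\left(9 \right)} = 105 + 10 \left(5 - 10\right) \sqrt{2} \sqrt{9} = 105 + 10 \left(-5\right) \sqrt{2} \cdot 3 = 105 - 50 \cdot 3 \sqrt{2} = 105 - 150 \sqrt{2}$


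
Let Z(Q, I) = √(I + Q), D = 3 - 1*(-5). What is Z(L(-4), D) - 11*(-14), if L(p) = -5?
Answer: 154 + √3 ≈ 155.73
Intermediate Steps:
D = 8 (D = 3 + 5 = 8)
Z(L(-4), D) - 11*(-14) = √(8 - 5) - 11*(-14) = √3 + 154 = 154 + √3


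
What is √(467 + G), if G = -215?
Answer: 6*√7 ≈ 15.875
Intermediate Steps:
√(467 + G) = √(467 - 215) = √252 = 6*√7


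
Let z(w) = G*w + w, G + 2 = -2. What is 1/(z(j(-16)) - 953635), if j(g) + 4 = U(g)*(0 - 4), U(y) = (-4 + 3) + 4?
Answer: -1/953587 ≈ -1.0487e-6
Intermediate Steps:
U(y) = 3 (U(y) = -1 + 4 = 3)
G = -4 (G = -2 - 2 = -4)
j(g) = -16 (j(g) = -4 + 3*(0 - 4) = -4 + 3*(-4) = -4 - 12 = -16)
z(w) = -3*w (z(w) = -4*w + w = -3*w)
1/(z(j(-16)) - 953635) = 1/(-3*(-16) - 953635) = 1/(48 - 953635) = 1/(-953587) = -1/953587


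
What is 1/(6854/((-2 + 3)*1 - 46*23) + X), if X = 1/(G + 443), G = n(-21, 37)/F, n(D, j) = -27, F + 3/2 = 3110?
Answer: -2911059389/18869872389 ≈ -0.15427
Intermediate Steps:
F = 6217/2 (F = -3/2 + 3110 = 6217/2 ≈ 3108.5)
G = -54/6217 (G = -27/6217/2 = -27*2/6217 = -54/6217 ≈ -0.0086859)
X = 6217/2754077 (X = 1/(-54/6217 + 443) = 1/(2754077/6217) = 6217/2754077 ≈ 0.0022574)
1/(6854/((-2 + 3)*1 - 46*23) + X) = 1/(6854/((-2 + 3)*1 - 46*23) + 6217/2754077) = 1/(6854/(1*1 - 1058) + 6217/2754077) = 1/(6854/(1 - 1058) + 6217/2754077) = 1/(6854/(-1057) + 6217/2754077) = 1/(6854*(-1/1057) + 6217/2754077) = 1/(-6854/1057 + 6217/2754077) = 1/(-18869872389/2911059389) = -2911059389/18869872389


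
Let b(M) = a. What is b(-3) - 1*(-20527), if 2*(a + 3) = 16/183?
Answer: 3755900/183 ≈ 20524.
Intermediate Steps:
a = -541/183 (a = -3 + (16/183)/2 = -3 + (16*(1/183))/2 = -3 + (½)*(16/183) = -3 + 8/183 = -541/183 ≈ -2.9563)
b(M) = -541/183
b(-3) - 1*(-20527) = -541/183 - 1*(-20527) = -541/183 + 20527 = 3755900/183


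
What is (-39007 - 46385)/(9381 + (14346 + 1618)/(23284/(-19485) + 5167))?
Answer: -220389550608/24219545729 ≈ -9.0997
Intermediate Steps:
(-39007 - 46385)/(9381 + (14346 + 1618)/(23284/(-19485) + 5167)) = -85392/(9381 + 15964/(23284*(-1/19485) + 5167)) = -85392/(9381 + 15964/(-23284/19485 + 5167)) = -85392/(9381 + 15964/(100655711/19485)) = -85392/(9381 + 15964*(19485/100655711)) = -85392/(9381 + 23927580/7742747) = -85392/72658637187/7742747 = -85392*7742747/72658637187 = -220389550608/24219545729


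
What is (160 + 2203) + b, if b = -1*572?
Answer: 1791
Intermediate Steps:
b = -572
(160 + 2203) + b = (160 + 2203) - 572 = 2363 - 572 = 1791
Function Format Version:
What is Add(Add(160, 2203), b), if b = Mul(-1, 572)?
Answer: 1791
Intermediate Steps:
b = -572
Add(Add(160, 2203), b) = Add(Add(160, 2203), -572) = Add(2363, -572) = 1791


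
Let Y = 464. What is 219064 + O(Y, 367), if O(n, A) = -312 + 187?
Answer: 218939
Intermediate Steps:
O(n, A) = -125
219064 + O(Y, 367) = 219064 - 125 = 218939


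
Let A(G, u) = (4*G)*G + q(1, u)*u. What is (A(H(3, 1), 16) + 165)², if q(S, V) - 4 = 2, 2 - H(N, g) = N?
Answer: 70225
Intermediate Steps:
H(N, g) = 2 - N
q(S, V) = 6 (q(S, V) = 4 + 2 = 6)
A(G, u) = 4*G² + 6*u (A(G, u) = (4*G)*G + 6*u = 4*G² + 6*u)
(A(H(3, 1), 16) + 165)² = ((4*(2 - 1*3)² + 6*16) + 165)² = ((4*(2 - 3)² + 96) + 165)² = ((4*(-1)² + 96) + 165)² = ((4*1 + 96) + 165)² = ((4 + 96) + 165)² = (100 + 165)² = 265² = 70225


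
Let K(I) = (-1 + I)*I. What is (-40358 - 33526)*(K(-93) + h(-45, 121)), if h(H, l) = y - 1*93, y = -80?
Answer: -633111996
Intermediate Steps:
h(H, l) = -173 (h(H, l) = -80 - 1*93 = -80 - 93 = -173)
K(I) = I*(-1 + I)
(-40358 - 33526)*(K(-93) + h(-45, 121)) = (-40358 - 33526)*(-93*(-1 - 93) - 173) = -73884*(-93*(-94) - 173) = -73884*(8742 - 173) = -73884*8569 = -633111996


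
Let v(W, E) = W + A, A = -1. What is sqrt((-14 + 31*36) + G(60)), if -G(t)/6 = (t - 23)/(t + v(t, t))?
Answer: 2*sqrt(3894751)/119 ≈ 33.168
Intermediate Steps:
v(W, E) = -1 + W (v(W, E) = W - 1 = -1 + W)
G(t) = -6*(-23 + t)/(-1 + 2*t) (G(t) = -6*(t - 23)/(t + (-1 + t)) = -6*(-23 + t)/(-1 + 2*t))
sqrt((-14 + 31*36) + G(60)) = sqrt((-14 + 31*36) + 6*(23 - 1*60)/(-1 + 2*60)) = sqrt((-14 + 1116) + 6*(23 - 60)/(-1 + 120)) = sqrt(1102 + 6*(-37)/119) = sqrt(1102 + 6*(1/119)*(-37)) = sqrt(1102 - 222/119) = sqrt(130916/119) = 2*sqrt(3894751)/119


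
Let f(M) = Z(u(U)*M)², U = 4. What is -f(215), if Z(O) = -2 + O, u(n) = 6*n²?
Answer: -425927044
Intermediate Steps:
f(M) = (-2 + 96*M)² (f(M) = (-2 + (6*4²)*M)² = (-2 + (6*16)*M)² = (-2 + 96*M)²)
-f(215) = -4*(-1 + 48*215)² = -4*(-1 + 10320)² = -4*10319² = -4*106481761 = -1*425927044 = -425927044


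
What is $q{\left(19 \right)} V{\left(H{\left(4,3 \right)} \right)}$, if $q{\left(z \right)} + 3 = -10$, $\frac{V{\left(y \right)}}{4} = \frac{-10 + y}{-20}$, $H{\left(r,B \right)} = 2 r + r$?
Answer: $\frac{26}{5} \approx 5.2$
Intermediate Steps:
$H{\left(r,B \right)} = 3 r$
$V{\left(y \right)} = 2 - \frac{y}{5}$ ($V{\left(y \right)} = 4 \frac{-10 + y}{-20} = 4 \left(-10 + y\right) \left(- \frac{1}{20}\right) = 4 \left(\frac{1}{2} - \frac{y}{20}\right) = 2 - \frac{y}{5}$)
$q{\left(z \right)} = -13$ ($q{\left(z \right)} = -3 - 10 = -13$)
$q{\left(19 \right)} V{\left(H{\left(4,3 \right)} \right)} = - 13 \left(2 - \frac{3 \cdot 4}{5}\right) = - 13 \left(2 - \frac{12}{5}\right) = \left(-13\right) \left(- \frac{2}{5}\right) = \frac{26}{5}$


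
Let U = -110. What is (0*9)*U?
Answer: 0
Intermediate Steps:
(0*9)*U = (0*9)*(-110) = 0*(-110) = 0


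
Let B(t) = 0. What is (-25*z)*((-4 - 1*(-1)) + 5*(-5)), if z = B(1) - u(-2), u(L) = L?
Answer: 1400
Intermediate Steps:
z = 2 (z = 0 - 1*(-2) = 0 + 2 = 2)
(-25*z)*((-4 - 1*(-1)) + 5*(-5)) = (-25*2)*((-4 - 1*(-1)) + 5*(-5)) = -50*((-4 + 1) - 25) = -50*(-3 - 25) = -50*(-28) = 1400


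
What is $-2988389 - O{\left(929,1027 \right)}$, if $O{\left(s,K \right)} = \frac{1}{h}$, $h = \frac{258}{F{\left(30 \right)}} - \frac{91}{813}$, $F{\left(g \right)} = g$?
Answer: $- \frac{103111378121}{34504} \approx -2.9884 \cdot 10^{6}$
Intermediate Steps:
$h = \frac{34504}{4065}$ ($h = \frac{258}{30} - \frac{91}{813} = 258 \cdot \frac{1}{30} - \frac{91}{813} = \frac{43}{5} - \frac{91}{813} = \frac{34504}{4065} \approx 8.4881$)
$O{\left(s,K \right)} = \frac{4065}{34504}$ ($O{\left(s,K \right)} = \frac{1}{\frac{34504}{4065}} = \frac{4065}{34504}$)
$-2988389 - O{\left(929,1027 \right)} = -2988389 - \frac{4065}{34504} = - \frac{103111378121}{34504}$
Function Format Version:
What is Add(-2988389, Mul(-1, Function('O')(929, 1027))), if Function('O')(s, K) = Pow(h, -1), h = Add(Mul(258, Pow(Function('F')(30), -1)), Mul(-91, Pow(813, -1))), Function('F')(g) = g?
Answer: Rational(-103111378121, 34504) ≈ -2.9884e+6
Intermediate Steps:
h = Rational(34504, 4065) (h = Add(Mul(258, Pow(30, -1)), Mul(-91, Pow(813, -1))) = Add(Mul(258, Rational(1, 30)), Mul(-91, Rational(1, 813))) = Add(Rational(43, 5), Rational(-91, 813)) = Rational(34504, 4065) ≈ 8.4881)
Function('O')(s, K) = Rational(4065, 34504) (Function('O')(s, K) = Pow(Rational(34504, 4065), -1) = Rational(4065, 34504))
Add(-2988389, Mul(-1, Function('O')(929, 1027))) = Add(-2988389, Mul(-1, Rational(4065, 34504))) = Add(-2988389, Rational(-4065, 34504)) = Rational(-103111378121, 34504)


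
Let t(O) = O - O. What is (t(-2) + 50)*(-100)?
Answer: -5000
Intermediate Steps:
t(O) = 0
(t(-2) + 50)*(-100) = (0 + 50)*(-100) = 50*(-100) = -5000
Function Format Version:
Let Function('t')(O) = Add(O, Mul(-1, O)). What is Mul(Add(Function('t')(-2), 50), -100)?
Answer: -5000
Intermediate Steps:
Function('t')(O) = 0
Mul(Add(Function('t')(-2), 50), -100) = Mul(Add(0, 50), -100) = Mul(50, -100) = -5000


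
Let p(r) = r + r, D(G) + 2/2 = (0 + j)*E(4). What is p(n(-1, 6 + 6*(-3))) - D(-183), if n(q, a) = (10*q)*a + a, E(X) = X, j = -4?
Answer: 233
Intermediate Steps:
n(q, a) = a + 10*a*q (n(q, a) = 10*a*q + a = a + 10*a*q)
D(G) = -17 (D(G) = -1 + (0 - 4)*4 = -1 - 4*4 = -1 - 16 = -17)
p(r) = 2*r
p(n(-1, 6 + 6*(-3))) - D(-183) = 2*((6 + 6*(-3))*(1 + 10*(-1))) - 1*(-17) = 2*((6 - 18)*(1 - 10)) + 17 = 2*(-12*(-9)) + 17 = 2*108 + 17 = 216 + 17 = 233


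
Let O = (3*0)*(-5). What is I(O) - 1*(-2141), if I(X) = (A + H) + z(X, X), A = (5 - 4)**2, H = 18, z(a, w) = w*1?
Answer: 2160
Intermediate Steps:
z(a, w) = w
O = 0 (O = 0*(-5) = 0)
A = 1 (A = 1**2 = 1)
I(X) = 19 + X (I(X) = (1 + 18) + X = 19 + X)
I(O) - 1*(-2141) = (19 + 0) - 1*(-2141) = 19 + 2141 = 2160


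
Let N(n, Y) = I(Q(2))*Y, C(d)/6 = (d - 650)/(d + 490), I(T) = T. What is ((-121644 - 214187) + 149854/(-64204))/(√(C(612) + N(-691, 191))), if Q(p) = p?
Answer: -10780921689*√5017/44429168 ≈ -17187.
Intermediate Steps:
C(d) = 6*(-650 + d)/(490 + d) (C(d) = 6*((d - 650)/(d + 490)) = 6*((-650 + d)/(490 + d)) = 6*(-650 + d)/(490 + d))
N(n, Y) = 2*Y
((-121644 - 214187) + 149854/(-64204))/(√(C(612) + N(-691, 191))) = ((-121644 - 214187) + 149854/(-64204))/(√(6*(-650 + 612)/(490 + 612) + 2*191)) = (-335831 + 149854*(-1/64204))/(√(6*(-38)/1102 + 382)) = (-335831 - 74927/32102)/(√(6*(1/1102)*(-38) + 382)) = -10780921689/(32102*√(-6/29 + 382)) = -10780921689*√5017/1384/32102 = -10780921689*√5017/44429168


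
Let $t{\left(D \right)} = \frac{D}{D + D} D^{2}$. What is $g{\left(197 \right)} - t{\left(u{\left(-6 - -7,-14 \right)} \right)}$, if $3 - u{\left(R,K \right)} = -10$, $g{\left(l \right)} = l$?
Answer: $\frac{225}{2} \approx 112.5$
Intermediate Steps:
$u{\left(R,K \right)} = 13$ ($u{\left(R,K \right)} = 3 - -10 = 3 + 10 = 13$)
$t{\left(D \right)} = \frac{D^{2}}{2}$ ($t{\left(D \right)} = \frac{D}{2 D} D^{2} = \frac{1}{2 D} D D^{2} = \frac{D^{2}}{2}$)
$g{\left(197 \right)} - t{\left(u{\left(-6 - -7,-14 \right)} \right)} = 197 - \frac{13^{2}}{2} = 197 - \frac{1}{2} \cdot 169 = 197 - \frac{169}{2} = \frac{225}{2}$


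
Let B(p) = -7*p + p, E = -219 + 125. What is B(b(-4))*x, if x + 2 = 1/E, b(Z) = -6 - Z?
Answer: -1134/47 ≈ -24.128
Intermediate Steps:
E = -94
x = -189/94 (x = -2 + 1/(-94) = -2 - 1/94 = -189/94 ≈ -2.0106)
B(p) = -6*p
B(b(-4))*x = -6*(-6 - 1*(-4))*(-189/94) = -6*(-6 + 4)*(-189/94) = -6*(-2)*(-189/94) = 12*(-189/94) = -1134/47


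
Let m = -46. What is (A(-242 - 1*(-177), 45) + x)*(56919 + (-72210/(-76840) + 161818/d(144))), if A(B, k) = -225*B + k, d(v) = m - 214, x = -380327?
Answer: -10281682741492639/499460 ≈ -2.0586e+10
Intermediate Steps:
d(v) = -260 (d(v) = -46 - 214 = -260)
A(B, k) = k - 225*B
(A(-242 - 1*(-177), 45) + x)*(56919 + (-72210/(-76840) + 161818/d(144))) = ((45 - 225*(-242 - 1*(-177))) - 380327)*(56919 + (-72210/(-76840) + 161818/(-260))) = ((45 - 225*(-242 + 177)) - 380327)*(56919 + (-72210*(-1/76840) + 161818*(-1/260))) = ((45 - 225*(-65)) - 380327)*(56919 + (7221/7684 - 80909/130)) = ((45 + 14625) - 380327)*(56919 - 310383013/499460) = (14670 - 380327)*(28118380727/499460) = -365657*28118380727/499460 = -10281682741492639/499460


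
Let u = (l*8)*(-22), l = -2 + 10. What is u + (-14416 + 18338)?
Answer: 2514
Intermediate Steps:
l = 8
u = -1408 (u = (8*8)*(-22) = 64*(-22) = -1408)
u + (-14416 + 18338) = -1408 + (-14416 + 18338) = -1408 + 3922 = 2514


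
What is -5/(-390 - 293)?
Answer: 5/683 ≈ 0.0073206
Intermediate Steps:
-5/(-390 - 293) = -5/(-683) = -1/683*(-5) = 5/683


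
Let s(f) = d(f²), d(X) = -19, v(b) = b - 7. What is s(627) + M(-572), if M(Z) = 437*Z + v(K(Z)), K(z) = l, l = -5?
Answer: -249995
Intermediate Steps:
K(z) = -5
v(b) = -7 + b
s(f) = -19
M(Z) = -12 + 437*Z (M(Z) = 437*Z + (-7 - 5) = 437*Z - 12 = -12 + 437*Z)
s(627) + M(-572) = -19 + (-12 + 437*(-572)) = -19 + (-12 - 249964) = -19 - 249976 = -249995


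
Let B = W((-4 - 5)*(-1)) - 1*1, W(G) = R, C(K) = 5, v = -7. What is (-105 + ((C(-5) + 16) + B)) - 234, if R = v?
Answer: -326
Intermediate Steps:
R = -7
W(G) = -7
B = -8 (B = -7 - 1*1 = -7 - 1 = -8)
(-105 + ((C(-5) + 16) + B)) - 234 = (-105 + ((5 + 16) - 8)) - 234 = (-105 + (21 - 8)) - 234 = (-105 + 13) - 234 = -92 - 234 = -326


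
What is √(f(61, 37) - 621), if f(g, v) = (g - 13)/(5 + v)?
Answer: I*√30373/7 ≈ 24.897*I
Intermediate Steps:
f(g, v) = (-13 + g)/(5 + v)
√(f(61, 37) - 621) = √((-13 + 61)/(5 + 37) - 621) = √(48/42 - 621) = √((1/42)*48 - 621) = √(8/7 - 621) = √(-4339/7) = I*√30373/7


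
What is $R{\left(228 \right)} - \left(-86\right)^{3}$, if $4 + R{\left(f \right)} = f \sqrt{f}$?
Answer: $636052 + 456 \sqrt{57} \approx 6.395 \cdot 10^{5}$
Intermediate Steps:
$R{\left(f \right)} = -4 + f^{\frac{3}{2}}$ ($R{\left(f \right)} = -4 + f \sqrt{f} = -4 + f^{\frac{3}{2}}$)
$R{\left(228 \right)} - \left(-86\right)^{3} = \left(-4 + 228^{\frac{3}{2}}\right) - \left(-86\right)^{3} = \left(-4 + 456 \sqrt{57}\right) - -636056 = \left(-4 + 456 \sqrt{57}\right) + 636056 = 636052 + 456 \sqrt{57}$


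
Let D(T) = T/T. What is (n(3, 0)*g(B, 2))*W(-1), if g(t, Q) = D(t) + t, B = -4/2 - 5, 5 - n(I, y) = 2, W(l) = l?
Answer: 18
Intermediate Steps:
D(T) = 1
n(I, y) = 3 (n(I, y) = 5 - 1*2 = 5 - 2 = 3)
B = -7 (B = (½)*(-4) - 5 = -2 - 5 = -7)
g(t, Q) = 1 + t
(n(3, 0)*g(B, 2))*W(-1) = (3*(1 - 7))*(-1) = (3*(-6))*(-1) = -18*(-1) = 18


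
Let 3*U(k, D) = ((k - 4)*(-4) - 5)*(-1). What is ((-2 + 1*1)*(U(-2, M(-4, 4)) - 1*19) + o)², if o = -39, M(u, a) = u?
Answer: 1681/9 ≈ 186.78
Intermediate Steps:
U(k, D) = -11/3 + 4*k/3 (U(k, D) = (((k - 4)*(-4) - 5)*(-1))/3 = (((-4 + k)*(-4) - 5)*(-1))/3 = (((16 - 4*k) - 5)*(-1))/3 = ((11 - 4*k)*(-1))/3 = (-11 + 4*k)/3 = -11/3 + 4*k/3)
((-2 + 1*1)*(U(-2, M(-4, 4)) - 1*19) + o)² = ((-2 + 1*1)*((-11/3 + (4/3)*(-2)) - 1*19) - 39)² = ((-2 + 1)*((-11/3 - 8/3) - 19) - 39)² = (-(-19/3 - 19) - 39)² = (-1*(-76/3) - 39)² = (76/3 - 39)² = (-41/3)² = 1681/9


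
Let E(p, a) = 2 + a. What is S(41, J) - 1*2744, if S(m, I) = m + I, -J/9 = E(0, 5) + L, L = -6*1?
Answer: -2712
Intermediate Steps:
L = -6
J = -9 (J = -9*((2 + 5) - 6) = -9*(7 - 6) = -9*1 = -9)
S(m, I) = I + m
S(41, J) - 1*2744 = (-9 + 41) - 1*2744 = 32 - 2744 = -2712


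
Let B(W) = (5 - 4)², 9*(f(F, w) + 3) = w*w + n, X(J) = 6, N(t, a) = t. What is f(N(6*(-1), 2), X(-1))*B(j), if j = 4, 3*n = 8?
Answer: 35/27 ≈ 1.2963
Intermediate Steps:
n = 8/3 (n = (⅓)*8 = 8/3 ≈ 2.6667)
f(F, w) = -73/27 + w²/9 (f(F, w) = -3 + (w*w + 8/3)/9 = -3 + (w² + 8/3)/9 = -3 + (8/3 + w²)/9 = -3 + (8/27 + w²/9) = -73/27 + w²/9)
B(W) = 1 (B(W) = 1² = 1)
f(N(6*(-1), 2), X(-1))*B(j) = (-73/27 + (⅑)*6²)*1 = (-73/27 + (⅑)*36)*1 = (-73/27 + 4)*1 = (35/27)*1 = 35/27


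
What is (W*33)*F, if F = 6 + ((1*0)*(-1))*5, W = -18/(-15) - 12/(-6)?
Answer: 3168/5 ≈ 633.60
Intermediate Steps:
W = 16/5 (W = -18*(-1/15) - 12*(-⅙) = 6/5 + 2 = 16/5 ≈ 3.2000)
F = 6 (F = 6 + (0*(-1))*5 = 6 + 0*5 = 6 + 0 = 6)
(W*33)*F = ((16/5)*33)*6 = (528/5)*6 = 3168/5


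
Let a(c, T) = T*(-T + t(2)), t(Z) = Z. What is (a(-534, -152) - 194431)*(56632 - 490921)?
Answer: 94605081471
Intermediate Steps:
a(c, T) = T*(2 - T) (a(c, T) = T*(-T + 2) = T*(2 - T))
(a(-534, -152) - 194431)*(56632 - 490921) = (-152*(2 - 1*(-152)) - 194431)*(56632 - 490921) = (-152*(2 + 152) - 194431)*(-434289) = (-152*154 - 194431)*(-434289) = (-23408 - 194431)*(-434289) = -217839*(-434289) = 94605081471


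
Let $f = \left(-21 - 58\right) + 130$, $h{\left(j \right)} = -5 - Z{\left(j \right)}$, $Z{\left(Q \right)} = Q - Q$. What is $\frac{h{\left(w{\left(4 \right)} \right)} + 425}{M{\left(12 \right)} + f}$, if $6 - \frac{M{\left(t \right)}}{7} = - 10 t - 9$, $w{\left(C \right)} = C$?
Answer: $\frac{35}{83} \approx 0.42169$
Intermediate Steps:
$Z{\left(Q \right)} = 0$
$M{\left(t \right)} = 105 + 70 t$ ($M{\left(t \right)} = 42 - 7 \left(- 10 t - 9\right) = 42 - 7 \left(-9 - 10 t\right) = 42 + \left(63 + 70 t\right) = 105 + 70 t$)
$h{\left(j \right)} = -5$ ($h{\left(j \right)} = -5 - 0 = -5 + 0 = -5$)
$f = 51$ ($f = -79 + 130 = 51$)
$\frac{h{\left(w{\left(4 \right)} \right)} + 425}{M{\left(12 \right)} + f} = \frac{-5 + 425}{\left(105 + 70 \cdot 12\right) + 51} = \frac{420}{\left(105 + 840\right) + 51} = \frac{420}{945 + 51} = \frac{420}{996} = 420 \cdot \frac{1}{996} = \frac{35}{83}$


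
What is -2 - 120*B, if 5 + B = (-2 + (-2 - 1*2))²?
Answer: -3722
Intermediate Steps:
B = 31 (B = -5 + (-2 + (-2 - 1*2))² = -5 + (-2 + (-2 - 2))² = -5 + (-2 - 4)² = -5 + (-6)² = -5 + 36 = 31)
-2 - 120*B = -2 - 120*31 = -2 - 3720 = -3722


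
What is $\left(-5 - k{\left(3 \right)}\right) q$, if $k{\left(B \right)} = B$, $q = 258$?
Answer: $-2064$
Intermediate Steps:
$\left(-5 - k{\left(3 \right)}\right) q = \left(-5 - 3\right) 258 = \left(-8\right) 258 = -2064$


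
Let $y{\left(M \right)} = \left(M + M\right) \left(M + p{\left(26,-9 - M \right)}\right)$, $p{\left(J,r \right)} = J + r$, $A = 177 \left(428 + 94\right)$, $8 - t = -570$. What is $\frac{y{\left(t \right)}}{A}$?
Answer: $\frac{9826}{46197} \approx 0.2127$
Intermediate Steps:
$t = 578$ ($t = 8 - -570 = 8 + 570 = 578$)
$A = 92394$ ($A = 177 \cdot 522 = 92394$)
$y{\left(M \right)} = 34 M$ ($y{\left(M \right)} = \left(M + M\right) \left(M + \left(26 - \left(9 + M\right)\right)\right) = 2 M \left(M - \left(-17 + M\right)\right) = 2 M 17 = 34 M$)
$\frac{y{\left(t \right)}}{A} = \frac{34 \cdot 578}{92394} = 19652 \cdot \frac{1}{92394} = \frac{9826}{46197}$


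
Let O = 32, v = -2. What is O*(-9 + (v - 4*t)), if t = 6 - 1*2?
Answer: -864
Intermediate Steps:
t = 4 (t = 6 - 2 = 4)
O*(-9 + (v - 4*t)) = 32*(-9 + (-2 - 4*4)) = 32*(-9 + (-2 - 16)) = 32*(-9 - 18) = 32*(-27) = -864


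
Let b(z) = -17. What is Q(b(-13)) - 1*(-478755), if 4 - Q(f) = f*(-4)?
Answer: 478691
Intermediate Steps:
Q(f) = 4 + 4*f (Q(f) = 4 - f*(-4) = 4 - (-4)*f = 4 + 4*f)
Q(b(-13)) - 1*(-478755) = (4 + 4*(-17)) - 1*(-478755) = (4 - 68) + 478755 = -64 + 478755 = 478691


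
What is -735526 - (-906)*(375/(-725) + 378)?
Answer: -11412272/29 ≈ -3.9353e+5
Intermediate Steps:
-735526 - (-906)*(375/(-725) + 378) = -735526 - (-906)*(375*(-1/725) + 378) = -735526 - (-906)*(-15/29 + 378) = -735526 - (-906)*10947/29 = -735526 - 1*(-9917982/29) = -735526 + 9917982/29 = -11412272/29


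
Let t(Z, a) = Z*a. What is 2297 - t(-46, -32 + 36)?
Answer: 2481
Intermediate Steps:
2297 - t(-46, -32 + 36) = 2297 - (-46)*(-32 + 36) = 2297 - (-46)*4 = 2297 - 1*(-184) = 2297 + 184 = 2481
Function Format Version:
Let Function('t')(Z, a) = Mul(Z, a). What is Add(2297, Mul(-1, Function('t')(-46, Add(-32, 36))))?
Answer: 2481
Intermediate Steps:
Add(2297, Mul(-1, Function('t')(-46, Add(-32, 36)))) = Add(2297, Mul(-1, Mul(-46, Add(-32, 36)))) = Add(2297, Mul(-1, Mul(-46, 4))) = Add(2297, Mul(-1, -184)) = Add(2297, 184) = 2481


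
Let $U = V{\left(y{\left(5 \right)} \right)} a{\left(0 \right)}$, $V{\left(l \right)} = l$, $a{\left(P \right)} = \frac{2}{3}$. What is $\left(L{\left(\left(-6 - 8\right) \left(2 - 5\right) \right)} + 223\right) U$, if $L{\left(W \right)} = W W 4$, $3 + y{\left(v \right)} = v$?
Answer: $\frac{29116}{3} \approx 9705.3$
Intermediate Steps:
$a{\left(P \right)} = \frac{2}{3}$ ($a{\left(P \right)} = 2 \cdot \frac{1}{3} = \frac{2}{3}$)
$y{\left(v \right)} = -3 + v$
$L{\left(W \right)} = 4 W^{2}$ ($L{\left(W \right)} = W^{2} \cdot 4 = 4 W^{2}$)
$U = \frac{4}{3}$ ($U = \left(-3 + 5\right) \frac{2}{3} = 2 \cdot \frac{2}{3} = \frac{4}{3} \approx 1.3333$)
$\left(L{\left(\left(-6 - 8\right) \left(2 - 5\right) \right)} + 223\right) U = \left(4 \left(\left(-6 - 8\right) \left(2 - 5\right)\right)^{2} + 223\right) \frac{4}{3} = \left(4 \left(\left(-14\right) \left(-3\right)\right)^{2} + 223\right) \frac{4}{3} = \left(4 \cdot 42^{2} + 223\right) \frac{4}{3} = \left(4 \cdot 1764 + 223\right) \frac{4}{3} = \left(7056 + 223\right) \frac{4}{3} = 7279 \cdot \frac{4}{3} = \frac{29116}{3}$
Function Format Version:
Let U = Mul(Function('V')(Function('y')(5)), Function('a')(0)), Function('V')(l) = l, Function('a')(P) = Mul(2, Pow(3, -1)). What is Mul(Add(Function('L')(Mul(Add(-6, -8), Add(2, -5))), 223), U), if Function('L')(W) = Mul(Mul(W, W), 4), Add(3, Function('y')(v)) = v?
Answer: Rational(29116, 3) ≈ 9705.3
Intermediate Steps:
Function('a')(P) = Rational(2, 3) (Function('a')(P) = Mul(2, Rational(1, 3)) = Rational(2, 3))
Function('y')(v) = Add(-3, v)
Function('L')(W) = Mul(4, Pow(W, 2)) (Function('L')(W) = Mul(Pow(W, 2), 4) = Mul(4, Pow(W, 2)))
U = Rational(4, 3) (U = Mul(Add(-3, 5), Rational(2, 3)) = Mul(2, Rational(2, 3)) = Rational(4, 3) ≈ 1.3333)
Mul(Add(Function('L')(Mul(Add(-6, -8), Add(2, -5))), 223), U) = Mul(Add(Mul(4, Pow(Mul(Add(-6, -8), Add(2, -5)), 2)), 223), Rational(4, 3)) = Mul(Add(Mul(4, Pow(Mul(-14, -3), 2)), 223), Rational(4, 3)) = Mul(Add(Mul(4, Pow(42, 2)), 223), Rational(4, 3)) = Mul(Add(Mul(4, 1764), 223), Rational(4, 3)) = Mul(Add(7056, 223), Rational(4, 3)) = Mul(7279, Rational(4, 3)) = Rational(29116, 3)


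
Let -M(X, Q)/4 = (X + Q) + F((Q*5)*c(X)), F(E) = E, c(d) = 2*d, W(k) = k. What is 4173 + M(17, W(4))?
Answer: 1369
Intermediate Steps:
M(X, Q) = -4*Q - 4*X - 40*Q*X (M(X, Q) = -4*((X + Q) + (Q*5)*(2*X)) = -4*((Q + X) + (5*Q)*(2*X)) = -4*((Q + X) + 10*Q*X) = -4*(Q + X + 10*Q*X) = -4*Q - 4*X - 40*Q*X)
4173 + M(17, W(4)) = 4173 + (-4*4 - 4*17 - 40*4*17) = 4173 + (-16 - 68 - 2720) = 4173 - 2804 = 1369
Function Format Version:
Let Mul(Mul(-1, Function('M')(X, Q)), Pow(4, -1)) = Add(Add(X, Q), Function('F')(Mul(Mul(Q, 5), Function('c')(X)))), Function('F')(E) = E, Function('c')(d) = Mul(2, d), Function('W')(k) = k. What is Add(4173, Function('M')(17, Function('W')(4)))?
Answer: 1369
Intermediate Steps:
Function('M')(X, Q) = Add(Mul(-4, Q), Mul(-4, X), Mul(-40, Q, X)) (Function('M')(X, Q) = Mul(-4, Add(Add(X, Q), Mul(Mul(Q, 5), Mul(2, X)))) = Mul(-4, Add(Add(Q, X), Mul(Mul(5, Q), Mul(2, X)))) = Mul(-4, Add(Add(Q, X), Mul(10, Q, X))) = Mul(-4, Add(Q, X, Mul(10, Q, X))) = Add(Mul(-4, Q), Mul(-4, X), Mul(-40, Q, X)))
Add(4173, Function('M')(17, Function('W')(4))) = Add(4173, Add(Mul(-4, 4), Mul(-4, 17), Mul(-40, 4, 17))) = Add(4173, Add(-16, -68, -2720)) = Add(4173, -2804) = 1369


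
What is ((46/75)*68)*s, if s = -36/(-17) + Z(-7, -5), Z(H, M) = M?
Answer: -9016/75 ≈ -120.21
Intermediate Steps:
s = -49/17 (s = -36/(-17) - 5 = -36*(-1/17) - 5 = 36/17 - 5 = -49/17 ≈ -2.8824)
((46/75)*68)*s = ((46/75)*68)*(-49/17) = (3128/75)*(-49/17) = -9016/75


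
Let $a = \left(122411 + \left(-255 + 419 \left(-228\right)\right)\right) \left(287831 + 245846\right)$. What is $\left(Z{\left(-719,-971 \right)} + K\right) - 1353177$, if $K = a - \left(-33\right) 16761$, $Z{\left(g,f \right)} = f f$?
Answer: $14208759225$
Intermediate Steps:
$Z{\left(g,f \right)} = f^{2}$
$a = 14208616448$ ($a = \left(122411 - 95787\right) 533677 = 26624 \cdot 533677 = 14208616448$)
$K = 14209169561$ ($K = 14208616448 - \left(-33\right) 16761 = 14208616448 - -553113 = 14208616448 + 553113 = 14209169561$)
$\left(Z{\left(-719,-971 \right)} + K\right) - 1353177 = \left(\left(-971\right)^{2} + 14209169561\right) - 1353177 = \left(942841 + 14209169561\right) - 1353177 = 14210112402 - 1353177 = 14208759225$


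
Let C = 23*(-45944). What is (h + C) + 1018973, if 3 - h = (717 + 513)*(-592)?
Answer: 690424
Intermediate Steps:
C = -1056712
h = 728163 (h = 3 - (717 + 513)*(-592) = 3 - 1230*(-592) = 3 - 1*(-728160) = 3 + 728160 = 728163)
(h + C) + 1018973 = (728163 - 1056712) + 1018973 = -328549 + 1018973 = 690424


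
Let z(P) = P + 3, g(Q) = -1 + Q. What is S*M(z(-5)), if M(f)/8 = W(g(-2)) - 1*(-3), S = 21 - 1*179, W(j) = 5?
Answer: -10112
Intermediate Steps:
z(P) = 3 + P
S = -158 (S = 21 - 179 = -158)
M(f) = 64 (M(f) = 8*(5 - 1*(-3)) = 8*(5 + 3) = 8*8 = 64)
S*M(z(-5)) = -158*64 = -10112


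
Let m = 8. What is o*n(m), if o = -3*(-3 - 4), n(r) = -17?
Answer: -357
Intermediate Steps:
o = 21 (o = -3*(-7) = 21)
o*n(m) = 21*(-17) = -357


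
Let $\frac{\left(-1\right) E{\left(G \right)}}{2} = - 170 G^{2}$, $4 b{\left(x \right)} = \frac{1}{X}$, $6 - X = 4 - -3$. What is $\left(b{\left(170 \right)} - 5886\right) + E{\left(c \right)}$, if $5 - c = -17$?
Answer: $\frac{634695}{4} \approx 1.5867 \cdot 10^{5}$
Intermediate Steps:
$c = 22$ ($c = 5 - -17 = 5 + 17 = 22$)
$X = -1$ ($X = 6 - \left(4 - -3\right) = 6 - \left(4 + 3\right) = 6 - 7 = -1$)
$b{\left(x \right)} = - \frac{1}{4}$ ($b{\left(x \right)} = \frac{1}{4 \left(-1\right)} = \frac{1}{4} \left(-1\right) = - \frac{1}{4}$)
$E{\left(G \right)} = 340 G^{2}$ ($E{\left(G \right)} = - 2 \left(- 170 G^{2}\right) = 340 G^{2}$)
$\left(b{\left(170 \right)} - 5886\right) + E{\left(c \right)} = \left(- \frac{1}{4} - 5886\right) + 340 \cdot 22^{2} = - \frac{23545}{4} + 340 \cdot 484 = - \frac{23545}{4} + 164560 = \frac{634695}{4}$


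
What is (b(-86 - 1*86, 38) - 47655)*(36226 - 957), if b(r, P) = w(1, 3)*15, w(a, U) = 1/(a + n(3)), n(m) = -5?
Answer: -6723505815/4 ≈ -1.6809e+9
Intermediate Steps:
w(a, U) = 1/(-5 + a) (w(a, U) = 1/(a - 5) = 1/(-5 + a))
b(r, P) = -15/4 (b(r, P) = 15/(-5 + 1) = 15/(-4) = -1/4*15 = -15/4)
(b(-86 - 1*86, 38) - 47655)*(36226 - 957) = (-15/4 - 47655)*(36226 - 957) = -190635/4*35269 = -6723505815/4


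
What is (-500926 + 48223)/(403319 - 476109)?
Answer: 452703/72790 ≈ 6.2193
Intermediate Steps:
(-500926 + 48223)/(403319 - 476109) = -452703/(-72790) = -452703*(-1/72790) = 452703/72790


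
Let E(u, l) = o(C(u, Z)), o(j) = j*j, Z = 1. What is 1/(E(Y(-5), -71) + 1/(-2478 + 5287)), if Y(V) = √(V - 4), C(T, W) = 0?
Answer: 2809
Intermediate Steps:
o(j) = j²
Y(V) = √(-4 + V)
E(u, l) = 0 (E(u, l) = 0² = 0)
1/(E(Y(-5), -71) + 1/(-2478 + 5287)) = 1/(0 + 1/(-2478 + 5287)) = 1/(0 + 1/2809) = 1/(1/2809) = 2809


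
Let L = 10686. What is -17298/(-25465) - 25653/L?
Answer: -156135739/90706330 ≈ -1.7213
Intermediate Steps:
-17298/(-25465) - 25653/L = -17298/(-25465) - 25653/10686 = -17298*(-1/25465) - 25653*1/10686 = 17298/25465 - 8551/3562 = -156135739/90706330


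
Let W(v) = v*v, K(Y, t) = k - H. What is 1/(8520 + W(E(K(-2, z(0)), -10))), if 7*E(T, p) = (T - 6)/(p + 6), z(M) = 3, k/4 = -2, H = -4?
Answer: 196/1669945 ≈ 0.00011737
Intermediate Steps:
k = -8 (k = 4*(-2) = -8)
K(Y, t) = -4 (K(Y, t) = -8 - 1*(-4) = -8 + 4 = -4)
E(T, p) = (-6 + T)/(7*(6 + p)) (E(T, p) = ((T - 6)/(p + 6))/7 = ((-6 + T)/(6 + p))/7 = (-6 + T)/(7*(6 + p)))
W(v) = v**2
1/(8520 + W(E(K(-2, z(0)), -10))) = 1/(8520 + ((-6 - 4)/(7*(6 - 10)))**2) = 1/(8520 + ((1/7)*(-10)/(-4))**2) = 1/(8520 + ((1/7)*(-1/4)*(-10))**2) = 1/(8520 + (5/14)**2) = 1/(8520 + 25/196) = 1/(1669945/196) = 196/1669945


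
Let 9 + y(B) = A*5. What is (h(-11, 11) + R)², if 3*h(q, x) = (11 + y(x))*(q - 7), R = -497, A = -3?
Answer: 175561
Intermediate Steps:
y(B) = -24 (y(B) = -9 - 3*5 = -9 - 15 = -24)
h(q, x) = 91/3 - 13*q/3 (h(q, x) = ((11 - 24)*(q - 7))/3 = (-13*(-7 + q))/3 = (91 - 13*q)/3 = 91/3 - 13*q/3)
(h(-11, 11) + R)² = ((91/3 - 13/3*(-11)) - 497)² = ((91/3 + 143/3) - 497)² = (78 - 497)² = (-419)² = 175561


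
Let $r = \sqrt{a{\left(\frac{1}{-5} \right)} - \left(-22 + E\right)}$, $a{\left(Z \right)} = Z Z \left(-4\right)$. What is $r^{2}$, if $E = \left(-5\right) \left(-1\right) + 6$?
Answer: $\frac{271}{25} \approx 10.84$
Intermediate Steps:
$a{\left(Z \right)} = - 4 Z^{2}$ ($a{\left(Z \right)} = Z^{2} \left(-4\right) = - 4 Z^{2}$)
$E = 11$ ($E = 5 + 6 = 11$)
$r = \frac{\sqrt{271}}{5}$ ($r = \sqrt{- 4 \left(\frac{1}{-5}\right)^{2} + \left(22 - 11\right)} = \sqrt{- 4 \left(- \frac{1}{5}\right)^{2} + \left(22 - 11\right)} = \sqrt{\left(-4\right) \frac{1}{25} + 11} = \sqrt{- \frac{4}{25} + 11} = \sqrt{\frac{271}{25}} = \frac{\sqrt{271}}{5} \approx 3.2924$)
$r^{2} = \left(\frac{\sqrt{271}}{5}\right)^{2} = \frac{271}{25}$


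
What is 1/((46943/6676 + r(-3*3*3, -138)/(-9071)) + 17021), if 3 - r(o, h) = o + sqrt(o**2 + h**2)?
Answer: 62446392315037583644/1063338935479378989866473 - 15767122070544*sqrt(13)/1063338935479378989866473 ≈ 5.8727e-5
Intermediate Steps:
r(o, h) = 3 - o - sqrt(h**2 + o**2) (r(o, h) = 3 - (o + sqrt(o**2 + h**2)) = 3 - (o + sqrt(h**2 + o**2)) = 3 + (-o - sqrt(h**2 + o**2)) = 3 - o - sqrt(h**2 + o**2))
1/((46943/6676 + r(-3*3*3, -138)/(-9071)) + 17021) = 1/((46943/6676 + (3 - (-3*3)*3 - sqrt((-138)**2 + (-3*3*3)**2))/(-9071)) + 17021) = 1/((46943*(1/6676) + (3 - (-9)*3 - sqrt(19044 + (-9*3)**2))*(-1/9071)) + 17021) = 1/((46943/6676 + (3 - 1*(-27) - sqrt(19044 + (-27)**2))*(-1/9071)) + 17021) = 1/((46943/6676 + (3 + 27 - sqrt(19044 + 729))*(-1/9071)) + 17021) = 1/((46943/6676 + (3 + 27 - sqrt(19773))*(-1/9071)) + 17021) = 1/((46943/6676 + (3 + 27 - 39*sqrt(13))*(-1/9071)) + 17021) = 1/((46943/6676 + (30 - 39*sqrt(13))*(-1/9071)) + 17021) = 1/((46943/6676 + (-30/9071 + 39*sqrt(13)/9071)) + 17021) = 1/((425619673/60557996 + 39*sqrt(13)/9071) + 17021) = 1/(1031183269589/60557996 + 39*sqrt(13)/9071)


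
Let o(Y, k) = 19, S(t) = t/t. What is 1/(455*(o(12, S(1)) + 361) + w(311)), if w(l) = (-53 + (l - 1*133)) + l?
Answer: 1/173336 ≈ 5.7691e-6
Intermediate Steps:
S(t) = 1
w(l) = -186 + 2*l (w(l) = (-53 + (l - 133)) + l = (-53 + (-133 + l)) + l = (-186 + l) + l = -186 + 2*l)
1/(455*(o(12, S(1)) + 361) + w(311)) = 1/(455*(19 + 361) + (-186 + 2*311)) = 1/(455*380 + (-186 + 622)) = 1/(172900 + 436) = 1/173336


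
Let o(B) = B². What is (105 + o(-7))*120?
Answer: 18480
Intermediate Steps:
(105 + o(-7))*120 = (105 + (-7)²)*120 = (105 + 49)*120 = 154*120 = 18480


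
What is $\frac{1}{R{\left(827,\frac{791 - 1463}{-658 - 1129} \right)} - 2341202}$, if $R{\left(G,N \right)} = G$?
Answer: $- \frac{1}{2340375} \approx -4.2728 \cdot 10^{-7}$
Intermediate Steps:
$\frac{1}{R{\left(827,\frac{791 - 1463}{-658 - 1129} \right)} - 2341202} = \frac{1}{827 - 2341202} = \frac{1}{-2340375} = - \frac{1}{2340375}$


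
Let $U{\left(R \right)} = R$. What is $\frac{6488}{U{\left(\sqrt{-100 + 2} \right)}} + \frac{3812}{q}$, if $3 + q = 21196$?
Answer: $\frac{3812}{21193} - \frac{3244 i \sqrt{2}}{7} \approx 0.17987 - 655.39 i$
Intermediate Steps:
$q = 21193$ ($q = -3 + 21196 = 21193$)
$\frac{6488}{U{\left(\sqrt{-100 + 2} \right)}} + \frac{3812}{q} = \frac{6488}{\sqrt{-100 + 2}} + \frac{3812}{21193} = \frac{6488}{\sqrt{-98}} + 3812 \cdot \frac{1}{21193} = \frac{6488}{7 i \sqrt{2}} + \frac{3812}{21193} = 6488 \left(- \frac{i \sqrt{2}}{14}\right) + \frac{3812}{21193} = - \frac{3244 i \sqrt{2}}{7} + \frac{3812}{21193} = \frac{3812}{21193} - \frac{3244 i \sqrt{2}}{7}$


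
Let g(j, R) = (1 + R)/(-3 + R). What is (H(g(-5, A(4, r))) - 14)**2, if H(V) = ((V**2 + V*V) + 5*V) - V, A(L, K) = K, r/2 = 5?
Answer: 18496/2401 ≈ 7.7035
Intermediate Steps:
r = 10 (r = 2*5 = 10)
g(j, R) = (1 + R)/(-3 + R)
H(V) = 2*V**2 + 4*V (H(V) = ((V**2 + V**2) + 5*V) - V = (2*V**2 + 5*V) - V = 2*V**2 + 4*V)
(H(g(-5, A(4, r))) - 14)**2 = (2*((1 + 10)/(-3 + 10))*(2 + (1 + 10)/(-3 + 10)) - 14)**2 = (2*(11/7)*(2 + 11/7) - 14)**2 = (2*(11/7)*(25/7) - 14)**2 = (550/49 - 14)**2 = (-136/49)**2 = 18496/2401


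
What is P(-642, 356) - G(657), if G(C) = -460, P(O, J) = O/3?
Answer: 246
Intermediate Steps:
P(O, J) = O/3 (P(O, J) = O*(⅓) = O/3)
P(-642, 356) - G(657) = (⅓)*(-642) - 1*(-460) = -214 + 460 = 246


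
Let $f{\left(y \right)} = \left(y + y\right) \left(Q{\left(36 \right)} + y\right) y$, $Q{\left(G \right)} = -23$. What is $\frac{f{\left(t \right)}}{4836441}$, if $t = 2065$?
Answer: $\frac{17415094900}{4836441} \approx 3600.8$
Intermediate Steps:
$f{\left(y \right)} = 2 y^{2} \left(-23 + y\right)$ ($f{\left(y \right)} = \left(y + y\right) \left(-23 + y\right) y = 2 y \left(-23 + y\right) y = 2 y^{2} \left(-23 + y\right)$)
$\frac{f{\left(t \right)}}{4836441} = \frac{2 \cdot 2065^{2} \left(-23 + 2065\right)}{4836441} = 2 \cdot 4264225 \cdot 2042 \cdot \frac{1}{4836441} = 17415094900 \cdot \frac{1}{4836441} = \frac{17415094900}{4836441}$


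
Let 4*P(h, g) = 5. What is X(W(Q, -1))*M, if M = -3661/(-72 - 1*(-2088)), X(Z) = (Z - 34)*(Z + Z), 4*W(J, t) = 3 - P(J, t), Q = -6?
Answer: 655319/12288 ≈ 53.330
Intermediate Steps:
P(h, g) = 5/4 (P(h, g) = (¼)*5 = 5/4)
W(J, t) = 7/16 (W(J, t) = (3 - 1*5/4)/4 = (3 - 5/4)/4 = (¼)*(7/4) = 7/16)
X(Z) = 2*Z*(-34 + Z) (X(Z) = (-34 + Z)*(2*Z) = 2*Z*(-34 + Z))
M = -523/288 (M = -3661/(-72 + 2088) = -3661/2016 = -3661*1/2016 = -523/288 ≈ -1.8160)
X(W(Q, -1))*M = (2*(7/16)*(-34 + 7/16))*(-523/288) = (2*(7/16)*(-537/16))*(-523/288) = -3759/128*(-523/288) = 655319/12288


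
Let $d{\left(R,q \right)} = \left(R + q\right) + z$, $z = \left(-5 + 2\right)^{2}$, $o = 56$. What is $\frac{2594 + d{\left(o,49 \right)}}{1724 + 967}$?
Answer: $\frac{2708}{2691} \approx 1.0063$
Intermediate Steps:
$z = 9$ ($z = \left(-3\right)^{2} = 9$)
$d{\left(R,q \right)} = 9 + R + q$ ($d{\left(R,q \right)} = \left(R + q\right) + 9 = 9 + R + q$)
$\frac{2594 + d{\left(o,49 \right)}}{1724 + 967} = \frac{2594 + \left(9 + 56 + 49\right)}{1724 + 967} = \frac{2594 + 114}{2691} = 2708 \cdot \frac{1}{2691} = \frac{2708}{2691}$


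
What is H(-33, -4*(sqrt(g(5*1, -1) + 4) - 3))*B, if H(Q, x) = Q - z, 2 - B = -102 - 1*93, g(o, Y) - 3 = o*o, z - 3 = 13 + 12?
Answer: -12017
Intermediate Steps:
z = 28 (z = 3 + (13 + 12) = 3 + 25 = 28)
g(o, Y) = 3 + o**2 (g(o, Y) = 3 + o*o = 3 + o**2)
B = 197 (B = 2 - (-102 - 1*93) = 2 - (-102 - 93) = 2 - 1*(-195) = 2 + 195 = 197)
H(Q, x) = -28 + Q (H(Q, x) = Q - 1*28 = Q - 28 = -28 + Q)
H(-33, -4*(sqrt(g(5*1, -1) + 4) - 3))*B = (-28 - 33)*197 = -61*197 = -12017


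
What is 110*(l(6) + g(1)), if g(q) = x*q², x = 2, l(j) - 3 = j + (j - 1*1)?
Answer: 1760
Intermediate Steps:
l(j) = 2 + 2*j (l(j) = 3 + (j + (j - 1*1)) = 3 + (j + (j - 1)) = 3 + (j + (-1 + j)) = 3 + (-1 + 2*j) = 2 + 2*j)
g(q) = 2*q²
110*(l(6) + g(1)) = 110*((2 + 2*6) + 2*1²) = 110*((2 + 12) + 2*1) = 110*(14 + 2) = 110*16 = 1760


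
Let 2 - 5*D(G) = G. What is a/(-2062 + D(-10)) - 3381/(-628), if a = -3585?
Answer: 23037219/3233572 ≈ 7.1244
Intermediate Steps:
D(G) = ⅖ - G/5
a/(-2062 + D(-10)) - 3381/(-628) = -3585/(-2062 + (⅖ - ⅕*(-10))) - 3381/(-628) = -3585/(-2062 + (⅖ + 2)) - 3381*(-1/628) = -3585/(-2062 + 12/5) + 3381/628 = -3585/(-10298/5) + 3381/628 = -3585*(-5/10298) + 3381/628 = 17925/10298 + 3381/628 = 23037219/3233572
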